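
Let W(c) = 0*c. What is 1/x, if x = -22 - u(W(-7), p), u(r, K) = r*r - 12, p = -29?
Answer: -1/10 ≈ -0.10000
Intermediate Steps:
W(c) = 0
u(r, K) = -12 + r**2 (u(r, K) = r**2 - 12 = -12 + r**2)
x = -10 (x = -22 - (-12 + 0**2) = -22 - (-12 + 0) = -22 - 1*(-12) = -22 + 12 = -10)
1/x = 1/(-10) = -1/10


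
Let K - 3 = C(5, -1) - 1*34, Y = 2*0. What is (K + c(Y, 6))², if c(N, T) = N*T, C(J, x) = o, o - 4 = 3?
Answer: 576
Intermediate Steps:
o = 7 (o = 4 + 3 = 7)
C(J, x) = 7
Y = 0
K = -24 (K = 3 + (7 - 1*34) = 3 + (7 - 34) = 3 - 27 = -24)
(K + c(Y, 6))² = (-24 + 0*6)² = (-24 + 0)² = (-24)² = 576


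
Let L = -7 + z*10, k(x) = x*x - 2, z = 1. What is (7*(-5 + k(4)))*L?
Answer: 189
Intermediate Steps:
k(x) = -2 + x**2 (k(x) = x**2 - 2 = -2 + x**2)
L = 3 (L = -7 + 1*10 = -7 + 10 = 3)
(7*(-5 + k(4)))*L = (7*(-5 + (-2 + 4**2)))*3 = (7*(-5 + (-2 + 16)))*3 = (7*(-5 + 14))*3 = (7*9)*3 = 63*3 = 189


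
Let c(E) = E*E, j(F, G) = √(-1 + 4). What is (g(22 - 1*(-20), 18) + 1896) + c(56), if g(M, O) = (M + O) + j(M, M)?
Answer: 5092 + √3 ≈ 5093.7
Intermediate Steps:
j(F, G) = √3
c(E) = E²
g(M, O) = M + O + √3 (g(M, O) = (M + O) + √3 = M + O + √3)
(g(22 - 1*(-20), 18) + 1896) + c(56) = (((22 - 1*(-20)) + 18 + √3) + 1896) + 56² = (((22 + 20) + 18 + √3) + 1896) + 3136 = ((42 + 18 + √3) + 1896) + 3136 = ((60 + √3) + 1896) + 3136 = (1956 + √3) + 3136 = 5092 + √3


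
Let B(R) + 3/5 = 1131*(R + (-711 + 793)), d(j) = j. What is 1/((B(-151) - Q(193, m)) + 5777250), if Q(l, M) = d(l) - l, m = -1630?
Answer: 5/28496052 ≈ 1.7546e-7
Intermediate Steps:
Q(l, M) = 0 (Q(l, M) = l - l = 0)
B(R) = 463707/5 + 1131*R (B(R) = -⅗ + 1131*(R + (-711 + 793)) = -⅗ + 1131*(R + 82) = -⅗ + 1131*(82 + R) = -⅗ + (92742 + 1131*R) = 463707/5 + 1131*R)
1/((B(-151) - Q(193, m)) + 5777250) = 1/(((463707/5 + 1131*(-151)) - 1*0) + 5777250) = 1/(((463707/5 - 170781) + 0) + 5777250) = 1/((-390198/5 + 0) + 5777250) = 1/(-390198/5 + 5777250) = 1/(28496052/5) = 5/28496052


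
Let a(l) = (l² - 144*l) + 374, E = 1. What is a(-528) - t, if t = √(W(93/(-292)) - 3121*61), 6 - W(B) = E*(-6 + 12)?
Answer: 355190 - I*√190381 ≈ 3.5519e+5 - 436.33*I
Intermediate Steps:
W(B) = 0 (W(B) = 6 - (-6 + 12) = 6 - 6 = 0)
a(l) = 374 + l² - 144*l
t = I*√190381 (t = √(0 - 3121*61) = √(0 - 190381) = √(-190381) = I*√190381 ≈ 436.33*I)
a(-528) - t = (374 + (-528)² - 144*(-528)) - I*√190381 = (374 + 278784 + 76032) - I*√190381 = 355190 - I*√190381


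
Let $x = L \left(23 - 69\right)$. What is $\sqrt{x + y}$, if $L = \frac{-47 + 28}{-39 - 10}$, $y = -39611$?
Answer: $\frac{9 i \sqrt{23973}}{7} \approx 199.07 i$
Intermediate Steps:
$L = \frac{19}{49}$ ($L = - \frac{19}{-49} = \left(-19\right) \left(- \frac{1}{49}\right) = \frac{19}{49} \approx 0.38775$)
$x = - \frac{874}{49}$ ($x = \frac{19 \left(23 - 69\right)}{49} = \frac{19}{49} \left(-46\right) = - \frac{874}{49} \approx -17.837$)
$\sqrt{x + y} = \sqrt{- \frac{874}{49} - 39611} = \sqrt{- \frac{1941813}{49}} = \frac{9 i \sqrt{23973}}{7}$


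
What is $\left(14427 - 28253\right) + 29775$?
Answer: $15949$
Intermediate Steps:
$\left(14427 - 28253\right) + 29775 = -13826 + 29775 = 15949$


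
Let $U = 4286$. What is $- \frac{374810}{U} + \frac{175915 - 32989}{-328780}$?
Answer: $- \frac{30960653159}{352287770} \approx -87.885$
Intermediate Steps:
$- \frac{374810}{U} + \frac{175915 - 32989}{-328780} = - \frac{374810}{4286} + \frac{175915 - 32989}{-328780} = \left(-374810\right) \frac{1}{4286} + 142926 \left(- \frac{1}{328780}\right) = - \frac{187405}{2143} - \frac{71463}{164390} = - \frac{30960653159}{352287770}$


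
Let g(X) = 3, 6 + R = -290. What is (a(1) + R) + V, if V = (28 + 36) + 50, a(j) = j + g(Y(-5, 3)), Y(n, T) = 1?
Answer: -178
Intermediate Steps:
R = -296 (R = -6 - 290 = -296)
a(j) = 3 + j (a(j) = j + 3 = 3 + j)
V = 114 (V = 64 + 50 = 114)
(a(1) + R) + V = ((3 + 1) - 296) + 114 = (4 - 296) + 114 = -292 + 114 = -178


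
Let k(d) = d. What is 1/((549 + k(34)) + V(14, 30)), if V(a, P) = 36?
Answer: 1/619 ≈ 0.0016155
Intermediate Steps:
1/((549 + k(34)) + V(14, 30)) = 1/((549 + 34) + 36) = 1/(583 + 36) = 1/619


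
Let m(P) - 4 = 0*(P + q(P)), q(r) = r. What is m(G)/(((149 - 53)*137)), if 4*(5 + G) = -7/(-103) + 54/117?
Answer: 1/3288 ≈ 0.00030414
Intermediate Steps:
G = -26071/5356 (G = -5 + (-7/(-103) + 54/117)/4 = -5 + (-7*(-1/103) + 54*(1/117))/4 = -5 + (7/103 + 6/13)/4 = -5 + (¼)*(709/1339) = -5 + 709/5356 = -26071/5356 ≈ -4.8676)
m(P) = 4 (m(P) = 4 + 0*(P + P) = 4 + 0*(2*P) = 4 + 0 = 4)
m(G)/(((149 - 53)*137)) = 4/(((149 - 53)*137)) = 4/((96*137)) = 4/13152 = 4*(1/13152) = 1/3288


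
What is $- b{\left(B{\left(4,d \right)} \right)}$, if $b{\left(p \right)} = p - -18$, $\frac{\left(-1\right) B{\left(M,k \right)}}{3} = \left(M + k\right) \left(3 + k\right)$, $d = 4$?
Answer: $150$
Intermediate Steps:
$B{\left(M,k \right)} = - 3 \left(3 + k\right) \left(M + k\right)$ ($B{\left(M,k \right)} = - 3 \left(M + k\right) \left(3 + k\right) = - 3 \left(3 + k\right) \left(M + k\right)$)
$b{\left(p \right)} = 18 + p$ ($b{\left(p \right)} = p + 18 = 18 + p$)
$- b{\left(B{\left(4,d \right)} \right)} = - (18 - \left(72 + 48 + 48\right)) = - (18 - 168) = \left(-1\right) \left(-150\right) = 150$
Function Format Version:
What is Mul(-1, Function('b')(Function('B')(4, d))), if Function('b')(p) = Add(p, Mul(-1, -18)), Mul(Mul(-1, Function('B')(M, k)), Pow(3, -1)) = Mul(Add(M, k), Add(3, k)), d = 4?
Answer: 150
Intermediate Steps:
Function('B')(M, k) = Mul(-3, Add(3, k), Add(M, k)) (Function('B')(M, k) = Mul(-3, Mul(Add(M, k), Add(3, k))) = Mul(-3, Mul(Add(3, k), Add(M, k))) = Mul(-3, Add(3, k), Add(M, k)))
Function('b')(p) = Add(18, p) (Function('b')(p) = Add(p, 18) = Add(18, p))
Mul(-1, Function('b')(Function('B')(4, d))) = Mul(-1, Add(18, Add(Mul(-9, 4), Mul(-9, 4), Mul(-3, Pow(4, 2)), Mul(-3, 4, 4)))) = Mul(-1, Add(18, Add(-36, -36, Mul(-3, 16), -48))) = Mul(-1, Add(18, Add(-36, -36, -48, -48))) = Mul(-1, Add(18, -168)) = Mul(-1, -150) = 150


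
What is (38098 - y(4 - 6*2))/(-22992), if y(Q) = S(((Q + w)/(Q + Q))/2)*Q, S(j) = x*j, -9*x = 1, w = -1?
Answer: -50797/30656 ≈ -1.6570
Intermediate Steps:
x = -⅑ (x = -⅑*1 = -⅑ ≈ -0.11111)
S(j) = -j/9
y(Q) = 1/36 - Q/36 (y(Q) = (-(Q - 1)/(Q + Q)/(9*2))*Q = (-(-1 + Q)/((2*Q))/(9*2))*Q = (-(-1 + Q)*(1/(2*Q))/(9*2))*Q = (-(-1 + Q)/(2*Q)/(9*2))*Q = (-(-1 + Q)/(36*Q))*Q = 1/36 - Q/36)
(38098 - y(4 - 6*2))/(-22992) = (38098 - (1/36 - (4 - 6*2)/36))/(-22992) = (38098 - (1/36 - (4 - 12)/36))*(-1/22992) = (38098 - (1/36 - 1/36*(-8)))*(-1/22992) = (38098 - (1/36 + 2/9))*(-1/22992) = (38098 - 1*¼)*(-1/22992) = (38098 - ¼)*(-1/22992) = (152391/4)*(-1/22992) = -50797/30656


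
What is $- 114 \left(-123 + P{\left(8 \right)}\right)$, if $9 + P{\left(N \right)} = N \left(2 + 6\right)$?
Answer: $7752$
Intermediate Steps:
$P{\left(N \right)} = -9 + 8 N$ ($P{\left(N \right)} = -9 + N \left(2 + 6\right) = -9 + N 8 = -9 + 8 N$)
$- 114 \left(-123 + P{\left(8 \right)}\right) = - 114 \left(-123 + \left(-9 + 8 \cdot 8\right)\right) = - 114 \left(-123 + \left(-9 + 64\right)\right) = - 114 \left(-123 + 55\right) = \left(-114\right) \left(-68\right) = 7752$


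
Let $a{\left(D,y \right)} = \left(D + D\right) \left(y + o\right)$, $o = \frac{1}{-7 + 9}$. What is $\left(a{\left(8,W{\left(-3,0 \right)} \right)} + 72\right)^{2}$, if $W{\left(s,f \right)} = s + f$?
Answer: $1024$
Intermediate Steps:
$W{\left(s,f \right)} = f + s$
$o = \frac{1}{2} \approx 0.5$
$a{\left(D,y \right)} = 2 D \left(\frac{1}{2} + y\right)$ ($a{\left(D,y \right)} = \left(D + D\right) \left(y + \frac{1}{2}\right) = 2 D \left(\frac{1}{2} + y\right)$)
$\left(a{\left(8,W{\left(-3,0 \right)} \right)} + 72\right)^{2} = \left(8 \left(1 + 2 \left(0 - 3\right)\right) + 72\right)^{2} = \left(8 \left(1 + 2 \left(-3\right)\right) + 72\right)^{2} = \left(8 \left(1 - 6\right) + 72\right)^{2} = \left(8 \left(-5\right) + 72\right)^{2} = \left(-40 + 72\right)^{2} = 32^{2} = 1024$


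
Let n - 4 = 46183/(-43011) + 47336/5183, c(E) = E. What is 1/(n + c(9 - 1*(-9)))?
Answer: 222926013/6700974493 ≈ 0.033268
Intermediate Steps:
n = 2688306259/222926013 (n = 4 + (46183/(-43011) + 47336/5183) = 4 + (46183*(-1/43011) + 47336*(1/5183)) = 4 + (-46183/43011 + 47336/5183) = 4 + 1796602207/222926013 = 2688306259/222926013 ≈ 12.059)
1/(n + c(9 - 1*(-9))) = 1/(2688306259/222926013 + (9 - 1*(-9))) = 1/(2688306259/222926013 + (9 + 9)) = 1/(2688306259/222926013 + 18) = 1/(6700974493/222926013) = 222926013/6700974493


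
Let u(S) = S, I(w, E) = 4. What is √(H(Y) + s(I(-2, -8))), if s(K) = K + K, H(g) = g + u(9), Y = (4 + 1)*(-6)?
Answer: I*√13 ≈ 3.6056*I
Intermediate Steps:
Y = -30 (Y = 5*(-6) = -30)
H(g) = 9 + g (H(g) = g + 9 = 9 + g)
s(K) = 2*K
√(H(Y) + s(I(-2, -8))) = √((9 - 30) + 2*4) = √(-21 + 8) = √(-13) = I*√13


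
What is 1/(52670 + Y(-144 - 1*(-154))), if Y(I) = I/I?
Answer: 1/52671 ≈ 1.8986e-5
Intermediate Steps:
Y(I) = 1
1/(52670 + Y(-144 - 1*(-154))) = 1/(52670 + 1) = 1/52671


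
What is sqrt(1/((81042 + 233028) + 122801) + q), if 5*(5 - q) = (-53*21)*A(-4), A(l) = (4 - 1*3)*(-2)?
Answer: I*sqrt(2100373247482430)/2184355 ≈ 20.981*I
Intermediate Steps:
A(l) = -2 (A(l) = (4 - 3)*(-2) = 1*(-2) = -2)
q = -2201/5 (q = 5 - (-53*21)*(-2)/5 = 5 - (-1113)*(-2)/5 = 5 - 1/5*2226 = 5 - 2226/5 = -2201/5 ≈ -440.20)
sqrt(1/((81042 + 233028) + 122801) + q) = sqrt(1/((81042 + 233028) + 122801) - 2201/5) = sqrt(1/(314070 + 122801) - 2201/5) = sqrt(1/436871 - 2201/5) = sqrt(-961553066/2184355) = I*sqrt(2100373247482430)/2184355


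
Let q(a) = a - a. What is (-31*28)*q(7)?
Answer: 0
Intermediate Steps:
q(a) = 0
(-31*28)*q(7) = -31*28*0 = -868*0 = 0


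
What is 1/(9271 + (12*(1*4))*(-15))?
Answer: 1/8551 ≈ 0.00011695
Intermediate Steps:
1/(9271 + (12*(1*4))*(-15)) = 1/(9271 + (12*4)*(-15)) = 1/(9271 + 48*(-15)) = 1/(9271 - 720) = 1/8551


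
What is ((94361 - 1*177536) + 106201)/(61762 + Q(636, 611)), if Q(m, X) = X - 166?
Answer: 23026/62207 ≈ 0.37015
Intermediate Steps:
Q(m, X) = -166 + X
((94361 - 1*177536) + 106201)/(61762 + Q(636, 611)) = ((94361 - 1*177536) + 106201)/(61762 + (-166 + 611)) = ((94361 - 177536) + 106201)/(61762 + 445) = (-83175 + 106201)/62207 = 23026*(1/62207) = 23026/62207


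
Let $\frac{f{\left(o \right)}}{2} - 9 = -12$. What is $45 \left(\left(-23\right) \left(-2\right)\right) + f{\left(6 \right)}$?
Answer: $2064$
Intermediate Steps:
$f{\left(o \right)} = -6$ ($f{\left(o \right)} = 18 + 2 \left(-12\right) = 18 - 24 = -6$)
$45 \left(\left(-23\right) \left(-2\right)\right) + f{\left(6 \right)} = 45 \left(\left(-23\right) \left(-2\right)\right) - 6 = 45 \cdot 46 - 6 = 2070 - 6 = 2064$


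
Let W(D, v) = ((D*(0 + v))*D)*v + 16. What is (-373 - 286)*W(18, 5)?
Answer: -5348444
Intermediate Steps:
W(D, v) = 16 + D²*v² (W(D, v) = ((D*v)*D)*v + 16 = (v*D²)*v + 16 = D²*v² + 16 = 16 + D²*v²)
(-373 - 286)*W(18, 5) = (-373 - 286)*(16 + 18²*5²) = -659*(16 + 324*25) = -659*(16 + 8100) = -659*8116 = -5348444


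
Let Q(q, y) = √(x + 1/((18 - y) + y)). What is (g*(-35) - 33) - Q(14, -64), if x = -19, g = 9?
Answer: -348 - I*√682/6 ≈ -348.0 - 4.3525*I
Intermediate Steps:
Q(q, y) = I*√682/6 (Q(q, y) = √(-19 + 1/((18 - y) + y)) = √(-19 + 1/18) = √(-341/18) = I*√682/6)
(g*(-35) - 33) - Q(14, -64) = (9*(-35) - 33) - I*√682/6 = (-315 - 33) - I*√682/6 = -348 - I*√682/6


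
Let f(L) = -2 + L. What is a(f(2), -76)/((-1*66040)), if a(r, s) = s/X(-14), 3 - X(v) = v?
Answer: 19/280670 ≈ 6.7695e-5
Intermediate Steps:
X(v) = 3 - v
a(r, s) = s/17 (a(r, s) = s/(3 - 1*(-14)) = s/(3 + 14) = s/17)
a(f(2), -76)/((-1*66040)) = ((1/17)*(-76))/((-1*66040)) = -76/17/(-66040) = -76/17*(-1/66040) = 19/280670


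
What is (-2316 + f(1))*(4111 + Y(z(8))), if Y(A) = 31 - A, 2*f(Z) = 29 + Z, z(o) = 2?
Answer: -9526140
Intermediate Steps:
f(Z) = 29/2 + Z/2 (f(Z) = (29 + Z)/2 = 29/2 + Z/2)
(-2316 + f(1))*(4111 + Y(z(8))) = (-2316 + (29/2 + (1/2)*1))*(4111 + (31 - 1*2)) = (-2316 + (29/2 + 1/2))*(4111 + (31 - 2)) = (-2316 + 15)*(4111 + 29) = -2301*4140 = -9526140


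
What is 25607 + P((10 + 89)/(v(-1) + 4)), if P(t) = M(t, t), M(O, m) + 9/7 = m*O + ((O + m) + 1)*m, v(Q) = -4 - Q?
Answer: 385754/7 ≈ 55108.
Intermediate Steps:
M(O, m) = -9/7 + O*m + m*(1 + O + m) (M(O, m) = -9/7 + (m*O + ((O + m) + 1)*m) = -9/7 + (O*m + (1 + O + m)*m) = -9/7 + (O*m + m*(1 + O + m)) = -9/7 + O*m + m*(1 + O + m))
P(t) = -9/7 + t + 3*t² (P(t) = -9/7 + t + t² + 2*t*t = -9/7 + t + t² + 2*t² = -9/7 + t + 3*t²)
25607 + P((10 + 89)/(v(-1) + 4)) = 25607 + (-9/7 + (10 + 89)/((-4 - 1*(-1)) + 4) + 3*((10 + 89)/((-4 - 1*(-1)) + 4))²) = 25607 + (-9/7 + 99/((-4 + 1) + 4) + 3*(99/((-4 + 1) + 4))²) = 25607 + (-9/7 + 99/(-3 + 4) + 3*(99/(-3 + 4))²) = 25607 + (-9/7 + 99/1 + 3*(99/1)²) = 25607 + (-9/7 + 99*1 + 3*(99*1)²) = 25607 + (-9/7 + 99 + 3*99²) = 25607 + (-9/7 + 99 + 3*9801) = 25607 + (-9/7 + 99 + 29403) = 25607 + 206505/7 = 385754/7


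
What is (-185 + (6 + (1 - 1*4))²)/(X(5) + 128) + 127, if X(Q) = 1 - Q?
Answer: 3893/31 ≈ 125.58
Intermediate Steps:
(-185 + (6 + (1 - 1*4))²)/(X(5) + 128) + 127 = (-185 + (6 + (1 - 1*4))²)/((1 - 1*5) + 128) + 127 = (-185 + (6 + (1 - 4))²)/((1 - 5) + 128) + 127 = (-185 + (6 - 3)²)/(-4 + 128) + 127 = (-185 + 3²)/124 + 127 = (-185 + 9)*(1/124) + 127 = -176*1/124 + 127 = -44/31 + 127 = 3893/31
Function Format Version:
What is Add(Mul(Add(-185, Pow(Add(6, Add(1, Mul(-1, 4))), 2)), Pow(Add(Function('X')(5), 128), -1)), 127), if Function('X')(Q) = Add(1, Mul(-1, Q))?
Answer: Rational(3893, 31) ≈ 125.58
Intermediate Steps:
Add(Mul(Add(-185, Pow(Add(6, Add(1, Mul(-1, 4))), 2)), Pow(Add(Function('X')(5), 128), -1)), 127) = Add(Mul(Add(-185, Pow(Add(6, Add(1, Mul(-1, 4))), 2)), Pow(Add(Add(1, Mul(-1, 5)), 128), -1)), 127) = Add(Mul(Add(-185, Pow(Add(6, Add(1, -4)), 2)), Pow(Add(Add(1, -5), 128), -1)), 127) = Add(Mul(Add(-185, Pow(Add(6, -3), 2)), Pow(Add(-4, 128), -1)), 127) = Add(Mul(Add(-185, Pow(3, 2)), Pow(124, -1)), 127) = Add(Mul(Add(-185, 9), Rational(1, 124)), 127) = Add(Mul(-176, Rational(1, 124)), 127) = Add(Rational(-44, 31), 127) = Rational(3893, 31)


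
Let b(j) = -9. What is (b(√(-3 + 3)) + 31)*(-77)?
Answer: -1694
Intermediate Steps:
(b(√(-3 + 3)) + 31)*(-77) = (-9 + 31)*(-77) = 22*(-77) = -1694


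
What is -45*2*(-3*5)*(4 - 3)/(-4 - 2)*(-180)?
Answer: 40500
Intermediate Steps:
-45*2*(-3*5)*(4 - 3)/(-4 - 2)*(-180) = -45*2*(-15)*1/(-6)*(-180) = -(-1350)*1*(-1/6)*(-180) = -(-1350)*(-1)/6*(-180) = -45*5*(-180) = -225*(-180) = 40500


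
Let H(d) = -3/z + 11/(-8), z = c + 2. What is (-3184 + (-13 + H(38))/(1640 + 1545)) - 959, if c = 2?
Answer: -105563761/25480 ≈ -4143.0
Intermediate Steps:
z = 4 (z = 2 + 2 = 4)
H(d) = -17/8 (H(d) = -3/4 + 11/(-8) = -3*1/4 + 11*(-1/8) = -3/4 - 11/8 = -17/8)
(-3184 + (-13 + H(38))/(1640 + 1545)) - 959 = (-3184 + (-13 - 17/8)/(1640 + 1545)) - 959 = (-3184 - 121/8/3185) - 959 = (-3184 - 121/8*1/3185) - 959 = (-3184 - 121/25480) - 959 = -81128441/25480 - 959 = -105563761/25480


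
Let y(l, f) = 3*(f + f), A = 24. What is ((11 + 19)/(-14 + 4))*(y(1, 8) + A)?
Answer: -216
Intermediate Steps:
y(l, f) = 6*f (y(l, f) = 3*(2*f) = 6*f)
((11 + 19)/(-14 + 4))*(y(1, 8) + A) = ((11 + 19)/(-14 + 4))*(6*8 + 24) = (30/(-10))*(48 + 24) = (30*(-⅒))*72 = -3*72 = -216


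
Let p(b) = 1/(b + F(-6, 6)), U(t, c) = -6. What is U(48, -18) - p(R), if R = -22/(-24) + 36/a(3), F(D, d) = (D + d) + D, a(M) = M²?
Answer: -66/13 ≈ -5.0769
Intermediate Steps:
F(D, d) = d + 2*D
R = 59/12 (R = -22/(-24) + 36/(3²) = -22*(-1/24) + 36/9 = 11/12 + 36*(⅑) = 11/12 + 4 = 59/12 ≈ 4.9167)
p(b) = 1/(-6 + b) (p(b) = 1/(b + (6 + 2*(-6))) = 1/(b + (6 - 12)) = 1/(b - 6) = 1/(-6 + b))
U(48, -18) - p(R) = -6 - 1/(-6 + 59/12) = -6 - 1/(-13/12) = -6 - 1*(-12/13) = -6 + 12/13 = -66/13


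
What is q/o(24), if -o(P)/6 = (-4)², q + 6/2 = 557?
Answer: -277/48 ≈ -5.7708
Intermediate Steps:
q = 554 (q = -3 + 557 = 554)
o(P) = -96 (o(P) = -6*(-4)² = -6*16 = -96)
q/o(24) = 554/(-96) = 554*(-1/96) = -277/48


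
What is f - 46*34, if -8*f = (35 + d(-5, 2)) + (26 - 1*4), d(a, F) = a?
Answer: -3141/2 ≈ -1570.5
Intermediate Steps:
f = -13/2 (f = -((35 - 5) + (26 - 1*4))/8 = -(30 + (26 - 4))/8 = -(30 + 22)/8 = -⅛*52 = -13/2 ≈ -6.5000)
f - 46*34 = -13/2 - 46*34 = -13/2 - 1564 = -3141/2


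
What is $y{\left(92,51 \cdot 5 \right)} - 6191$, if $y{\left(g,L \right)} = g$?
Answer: $-6099$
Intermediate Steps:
$y{\left(92,51 \cdot 5 \right)} - 6191 = 92 - 6191 = -6099$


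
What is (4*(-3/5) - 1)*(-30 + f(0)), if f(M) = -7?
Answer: 629/5 ≈ 125.80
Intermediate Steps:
(4*(-3/5) - 1)*(-30 + f(0)) = (4*(-3/5) - 1)*(-30 - 7) = (4*(-3*⅕) - 1)*(-37) = (4*(-⅗) - 1)*(-37) = (-12/5 - 1)*(-37) = -17/5*(-37) = 629/5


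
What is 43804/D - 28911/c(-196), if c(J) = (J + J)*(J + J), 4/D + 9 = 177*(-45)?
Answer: -13418443604847/153664 ≈ -8.7323e+7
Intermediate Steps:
D = -2/3987 (D = 4/(-9 + 177*(-45)) = 4/(-9 - 7965) = 4/(-7974) = 4*(-1/7974) = -2/3987 ≈ -0.00050163)
c(J) = 4*J**2 (c(J) = (2*J)*(2*J) = 4*J**2)
43804/D - 28911/c(-196) = 43804/(-2/3987) - 28911/(4*(-196)**2) = 43804*(-3987/2) - 28911/(4*38416) = -87323274 - 28911/153664 = -13418443604847/153664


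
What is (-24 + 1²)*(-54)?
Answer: 1242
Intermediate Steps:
(-24 + 1²)*(-54) = (-24 + 1)*(-54) = -23*(-54) = 1242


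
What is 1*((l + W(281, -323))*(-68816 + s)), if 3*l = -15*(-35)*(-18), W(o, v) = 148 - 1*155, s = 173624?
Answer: -330878856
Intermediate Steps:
W(o, v) = -7 (W(o, v) = 148 - 155 = -7)
l = -3150 (l = (-15*(-35)*(-18))/3 = (525*(-18))/3 = (1/3)*(-9450) = -3150)
1*((l + W(281, -323))*(-68816 + s)) = 1*((-3150 - 7)*(-68816 + 173624)) = 1*(-3157*104808) = 1*(-330878856) = -330878856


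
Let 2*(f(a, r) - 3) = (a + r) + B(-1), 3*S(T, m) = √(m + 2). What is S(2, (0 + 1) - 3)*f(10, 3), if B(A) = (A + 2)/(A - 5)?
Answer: 0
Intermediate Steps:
B(A) = (2 + A)/(-5 + A)
S(T, m) = √(2 + m)/3 (S(T, m) = √(m + 2)/3 = √(2 + m)/3)
f(a, r) = 35/12 + a/2 + r/2 (f(a, r) = 3 + ((a + r) + (2 - 1)/(-5 - 1))/2 = 3 + ((a + r) + 1/(-6))/2 = 3 + ((a + r) - ⅙*1)/2 = 3 + ((a + r) - ⅙)/2 = 3 + (-⅙ + a + r)/2 = 3 + (-1/12 + a/2 + r/2) = 35/12 + a/2 + r/2)
S(2, (0 + 1) - 3)*f(10, 3) = (√(2 + ((0 + 1) - 3))/3)*(35/12 + (½)*10 + (½)*3) = (√(2 + (1 - 3))/3)*(35/12 + 5 + 3/2) = (√(2 - 2)/3)*(113/12) = (√0/3)*(113/12) = ((⅓)*0)*(113/12) = 0*(113/12) = 0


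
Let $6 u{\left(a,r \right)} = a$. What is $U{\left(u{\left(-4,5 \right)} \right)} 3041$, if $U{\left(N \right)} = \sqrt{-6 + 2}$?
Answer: $6082 i \approx 6082.0 i$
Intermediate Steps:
$u{\left(a,r \right)} = \frac{a}{6}$
$U{\left(N \right)} = 2 i$ ($U{\left(N \right)} = \sqrt{-4} = 2 i$)
$U{\left(u{\left(-4,5 \right)} \right)} 3041 = 2 i 3041 = 6082 i$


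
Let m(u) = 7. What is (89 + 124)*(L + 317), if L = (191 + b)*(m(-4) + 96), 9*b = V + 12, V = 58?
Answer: 13285520/3 ≈ 4.4285e+6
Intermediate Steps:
b = 70/9 (b = (58 + 12)/9 = (1/9)*70 = 70/9 ≈ 7.7778)
L = 184267/9 (L = (191 + 70/9)*(7 + 96) = (1789/9)*103 = 184267/9 ≈ 20474.)
(89 + 124)*(L + 317) = (89 + 124)*(184267/9 + 317) = 213*(187120/9) = 13285520/3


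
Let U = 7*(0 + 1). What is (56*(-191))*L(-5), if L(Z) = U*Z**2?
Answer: -1871800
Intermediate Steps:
U = 7 (U = 7*1 = 7)
L(Z) = 7*Z**2
(56*(-191))*L(-5) = (56*(-191))*(7*(-5)**2) = -74872*25 = -10696*175 = -1871800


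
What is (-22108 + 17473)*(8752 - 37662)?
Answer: 133997850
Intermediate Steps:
(-22108 + 17473)*(8752 - 37662) = -4635*(-28910) = 133997850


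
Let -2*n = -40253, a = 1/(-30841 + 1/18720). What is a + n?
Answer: 23239808632867/1154687038 ≈ 20127.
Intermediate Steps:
a = -18720/577343519 (a = 1/(-30841 + 1/18720) = 1/(-577343519/18720) = -18720/577343519 ≈ -3.2424e-5)
n = 40253/2 (n = -1/2*(-40253) = 40253/2 ≈ 20127.)
a + n = -18720/577343519 + 40253/2 = 23239808632867/1154687038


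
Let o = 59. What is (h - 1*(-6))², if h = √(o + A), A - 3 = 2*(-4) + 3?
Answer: (6 + √57)² ≈ 183.60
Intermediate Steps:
A = -2 (A = 3 + (2*(-4) + 3) = 3 + (-8 + 3) = 3 - 5 = -2)
h = √57 (h = √(59 - 2) = √57 ≈ 7.5498)
(h - 1*(-6))² = (√57 - 1*(-6))² = (√57 + 6)² = (6 + √57)²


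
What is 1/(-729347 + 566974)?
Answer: -1/162373 ≈ -6.1587e-6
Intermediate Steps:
1/(-729347 + 566974) = 1/(-162373) = -1/162373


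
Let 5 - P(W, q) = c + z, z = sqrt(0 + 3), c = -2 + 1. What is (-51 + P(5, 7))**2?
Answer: (45 + sqrt(3))**2 ≈ 2183.9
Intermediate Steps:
c = -1
z = sqrt(3) ≈ 1.7320
P(W, q) = 6 - sqrt(3) (P(W, q) = 5 - (-1 + sqrt(3)) = 5 + (1 - sqrt(3)) = 6 - sqrt(3))
(-51 + P(5, 7))**2 = (-51 + (6 - sqrt(3)))**2 = (-45 - sqrt(3))**2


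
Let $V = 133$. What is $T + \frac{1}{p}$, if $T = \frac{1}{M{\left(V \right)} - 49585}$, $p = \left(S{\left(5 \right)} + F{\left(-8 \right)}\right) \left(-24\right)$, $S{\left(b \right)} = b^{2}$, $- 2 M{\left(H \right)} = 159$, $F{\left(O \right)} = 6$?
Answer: $- \frac{100817}{73900776} \approx -0.0013642$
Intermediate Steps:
$M{\left(H \right)} = - \frac{159}{2}$ ($M{\left(H \right)} = \left(- \frac{1}{2}\right) 159 = - \frac{159}{2}$)
$p = -744$ ($p = \left(5^{2} + 6\right) \left(-24\right) = \left(25 + 6\right) \left(-24\right) = 31 \left(-24\right) = -744$)
$T = - \frac{2}{99329}$ ($T = \frac{1}{- \frac{159}{2} - 49585} = \frac{1}{- \frac{99329}{2}} = - \frac{2}{99329} \approx -2.0135 \cdot 10^{-5}$)
$T + \frac{1}{p} = - \frac{2}{99329} + \frac{1}{-744} = - \frac{2}{99329} - \frac{1}{744} = - \frac{100817}{73900776}$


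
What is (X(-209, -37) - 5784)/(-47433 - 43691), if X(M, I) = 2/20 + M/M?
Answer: 57829/911240 ≈ 0.063462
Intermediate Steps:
X(M, I) = 11/10 (X(M, I) = 2*(1/20) + 1 = ⅒ + 1 = 11/10)
(X(-209, -37) - 5784)/(-47433 - 43691) = (11/10 - 5784)/(-47433 - 43691) = -57829/10/(-91124) = -57829/10*(-1/91124) = 57829/911240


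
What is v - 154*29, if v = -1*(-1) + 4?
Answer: -4461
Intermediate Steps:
v = 5 (v = 1 + 4 = 5)
v - 154*29 = 5 - 154*29 = 5 - 4466 = -4461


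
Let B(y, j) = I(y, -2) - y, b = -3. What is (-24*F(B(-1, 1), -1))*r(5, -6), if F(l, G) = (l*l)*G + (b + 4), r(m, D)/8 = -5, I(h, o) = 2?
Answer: -7680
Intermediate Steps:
r(m, D) = -40 (r(m, D) = 8*(-5) = -40)
B(y, j) = 2 - y
F(l, G) = 1 + G*l² (F(l, G) = (l*l)*G + (-3 + 4) = l²*G + 1 = G*l² + 1 = 1 + G*l²)
(-24*F(B(-1, 1), -1))*r(5, -6) = -24*(1 - (2 - 1*(-1))²)*(-40) = -24*(1 - (2 + 1)²)*(-40) = -24*(1 - 1*3²)*(-40) = -24*(1 - 1*9)*(-40) = -24*(1 - 9)*(-40) = -24*(-8)*(-40) = 192*(-40) = -7680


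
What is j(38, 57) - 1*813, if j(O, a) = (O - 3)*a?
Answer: 1182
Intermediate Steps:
j(O, a) = a*(-3 + O) (j(O, a) = (-3 + O)*a = a*(-3 + O))
j(38, 57) - 1*813 = 57*(-3 + 38) - 1*813 = 57*35 - 813 = 1995 - 813 = 1182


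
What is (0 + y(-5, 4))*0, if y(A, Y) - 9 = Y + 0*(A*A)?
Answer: 0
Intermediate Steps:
y(A, Y) = 9 + Y (y(A, Y) = 9 + (Y + 0*(A*A)) = 9 + (Y + 0*A²) = 9 + (Y + 0) = 9 + Y)
(0 + y(-5, 4))*0 = (0 + (9 + 4))*0 = (0 + 13)*0 = 13*0 = 0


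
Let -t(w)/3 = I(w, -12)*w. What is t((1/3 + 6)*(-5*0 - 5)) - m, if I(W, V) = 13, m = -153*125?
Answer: 20360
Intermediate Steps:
m = -19125
t(w) = -39*w
t((1/3 + 6)*(-5*0 - 5)) - m = -39*(1/3 + 6)*(-5*0 - 5) - 1*(-19125) = -39*(⅓ + 6)*(0 - 5) + 19125 = -247*(-5) + 19125 = -39*(-95/3) + 19125 = 1235 + 19125 = 20360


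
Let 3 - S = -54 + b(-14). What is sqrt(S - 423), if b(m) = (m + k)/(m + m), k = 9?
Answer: I*sqrt(71771)/14 ≈ 19.136*I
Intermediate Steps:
b(m) = (9 + m)/(2*m) (b(m) = (m + 9)/(m + m) = (9 + m)/((2*m)) = (9 + m)*(1/(2*m)) = (9 + m)/(2*m))
S = 1591/28 (S = 3 - (-54 + (1/2)*(9 - 14)/(-14)) = 3 - (-54 + (1/2)*(-1/14)*(-5)) = 3 - (-54 + 5/28) = 3 - 1*(-1507/28) = 3 + 1507/28 = 1591/28 ≈ 56.821)
sqrt(S - 423) = sqrt(1591/28 - 423) = sqrt(-10253/28) = I*sqrt(71771)/14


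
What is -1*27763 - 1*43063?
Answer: -70826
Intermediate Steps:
-1*27763 - 1*43063 = -27763 - 43063 = -70826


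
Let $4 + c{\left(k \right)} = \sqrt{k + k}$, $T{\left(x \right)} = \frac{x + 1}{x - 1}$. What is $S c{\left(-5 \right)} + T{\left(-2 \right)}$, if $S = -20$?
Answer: $\frac{241}{3} - 20 i \sqrt{10} \approx 80.333 - 63.246 i$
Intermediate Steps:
$T{\left(x \right)} = \frac{1 + x}{-1 + x}$
$c{\left(k \right)} = -4 + \sqrt{2} \sqrt{k}$ ($c{\left(k \right)} = -4 + \sqrt{k + k} = -4 + \sqrt{2 k} = -4 + \sqrt{2} \sqrt{k}$)
$S c{\left(-5 \right)} + T{\left(-2 \right)} = - 20 \left(-4 + \sqrt{2} \sqrt{-5}\right) + \frac{1 - 2}{-1 - 2} = - 20 \left(-4 + \sqrt{2} i \sqrt{5}\right) + \frac{1}{-3} \left(-1\right) = - 20 \left(-4 + i \sqrt{10}\right) - - \frac{1}{3} = \left(80 - 20 i \sqrt{10}\right) + \frac{1}{3} = \frac{241}{3} - 20 i \sqrt{10}$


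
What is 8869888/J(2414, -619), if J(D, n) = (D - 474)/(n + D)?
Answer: 796072448/97 ≈ 8.2069e+6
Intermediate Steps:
J(D, n) = (-474 + D)/(D + n)
8869888/J(2414, -619) = 8869888/(((-474 + 2414)/(2414 - 619))) = 8869888/((1940/1795)) = 8869888/(((1/1795)*1940)) = 8869888/(388/359) = 8869888*(359/388) = 796072448/97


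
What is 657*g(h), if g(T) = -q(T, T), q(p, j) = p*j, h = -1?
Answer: -657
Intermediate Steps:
q(p, j) = j*p
g(T) = -T² (g(T) = -T*T = -T²)
657*g(h) = 657*(-1*(-1)²) = 657*(-1*1) = 657*(-1) = -657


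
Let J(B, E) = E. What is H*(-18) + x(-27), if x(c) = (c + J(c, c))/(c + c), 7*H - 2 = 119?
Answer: -2171/7 ≈ -310.14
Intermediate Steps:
H = 121/7 (H = 2/7 + (⅐)*119 = 2/7 + 17 = 121/7 ≈ 17.286)
x(c) = 1 (x(c) = (c + c)/(c + c) = (2*c)/((2*c)) = (2*c)*(1/(2*c)) = 1)
H*(-18) + x(-27) = (121/7)*(-18) + 1 = -2178/7 + 1 = -2171/7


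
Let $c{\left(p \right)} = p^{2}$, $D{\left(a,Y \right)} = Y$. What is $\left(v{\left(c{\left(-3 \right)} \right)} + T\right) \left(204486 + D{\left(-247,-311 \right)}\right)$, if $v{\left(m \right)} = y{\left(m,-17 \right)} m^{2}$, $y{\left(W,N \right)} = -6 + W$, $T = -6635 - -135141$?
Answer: $26287327075$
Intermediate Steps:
$T = 128506$ ($T = -6635 + 135141 = 128506$)
$v{\left(m \right)} = m^{2} \left(-6 + m\right)$ ($v{\left(m \right)} = \left(-6 + m\right) m^{2} = m^{2} \left(-6 + m\right)$)
$\left(v{\left(c{\left(-3 \right)} \right)} + T\right) \left(204486 + D{\left(-247,-311 \right)}\right) = \left(\left(\left(-3\right)^{2}\right)^{2} \left(-6 + \left(-3\right)^{2}\right) + 128506\right) \left(204486 - 311\right) = \left(9^{2} \left(-6 + 9\right) + 128506\right) 204175 = \left(81 \cdot 3 + 128506\right) 204175 = \left(243 + 128506\right) 204175 = 128749 \cdot 204175 = 26287327075$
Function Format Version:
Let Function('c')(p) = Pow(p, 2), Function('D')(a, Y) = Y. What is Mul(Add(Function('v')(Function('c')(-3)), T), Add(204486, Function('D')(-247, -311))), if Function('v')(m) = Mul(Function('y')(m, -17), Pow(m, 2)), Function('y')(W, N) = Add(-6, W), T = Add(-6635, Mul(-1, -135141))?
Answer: 26287327075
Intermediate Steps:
T = 128506 (T = Add(-6635, 135141) = 128506)
Function('v')(m) = Mul(Pow(m, 2), Add(-6, m)) (Function('v')(m) = Mul(Add(-6, m), Pow(m, 2)) = Mul(Pow(m, 2), Add(-6, m)))
Mul(Add(Function('v')(Function('c')(-3)), T), Add(204486, Function('D')(-247, -311))) = Mul(Add(Mul(Pow(Pow(-3, 2), 2), Add(-6, Pow(-3, 2))), 128506), Add(204486, -311)) = Mul(Add(Mul(Pow(9, 2), Add(-6, 9)), 128506), 204175) = Mul(Add(Mul(81, 3), 128506), 204175) = Mul(Add(243, 128506), 204175) = Mul(128749, 204175) = 26287327075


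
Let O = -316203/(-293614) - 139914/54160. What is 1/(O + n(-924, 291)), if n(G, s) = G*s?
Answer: -3975533560/1068963354535719 ≈ -3.7191e-6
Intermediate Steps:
O = -5988788679/3975533560 (O = -316203*(-1/293614) - 139914*1/54160 = 316203/293614 - 69957/27080 = -5988788679/3975533560 ≈ -1.5064)
1/(O + n(-924, 291)) = 1/(-5988788679/3975533560 - 924*291) = 1/(-5988788679/3975533560 - 268884) = 1/(-1068963354535719/3975533560) = -3975533560/1068963354535719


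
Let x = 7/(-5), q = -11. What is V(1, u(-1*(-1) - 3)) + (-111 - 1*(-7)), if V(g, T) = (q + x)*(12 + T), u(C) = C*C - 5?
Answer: -1202/5 ≈ -240.40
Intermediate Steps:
x = -7/5 (x = 7*(-⅕) = -7/5 ≈ -1.4000)
u(C) = -5 + C² (u(C) = C² - 5 = -5 + C²)
V(g, T) = -744/5 - 62*T/5 (V(g, T) = (-11 - 7/5)*(12 + T) = -62*(12 + T)/5 = -744/5 - 62*T/5)
V(1, u(-1*(-1) - 3)) + (-111 - 1*(-7)) = (-744/5 - 62*(-5 + (-1*(-1) - 3)²)/5) + (-111 - 1*(-7)) = (-744/5 - 62*(-5 + (1 - 3)²)/5) + (-111 + 7) = (-744/5 - 62*(-5 + (-2)²)/5) - 104 = (-744/5 - 62*(-5 + 4)/5) - 104 = (-744/5 - 62/5*(-1)) - 104 = (-744/5 + 62/5) - 104 = -682/5 - 104 = -1202/5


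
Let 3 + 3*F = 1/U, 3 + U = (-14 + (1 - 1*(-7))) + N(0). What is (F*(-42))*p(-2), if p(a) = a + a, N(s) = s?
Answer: -1568/9 ≈ -174.22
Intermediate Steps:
U = -9 (U = -3 + ((-14 + (1 - 1*(-7))) + 0) = -3 + ((-14 + (1 + 7)) + 0) = -3 + ((-14 + 8) + 0) = -3 + (-6 + 0) = -3 - 6 = -9)
p(a) = 2*a
F = -28/27 (F = -1 + (1/3)/(-9) = -1 + (1/3)*(-1/9) = -1 - 1/27 = -28/27 ≈ -1.0370)
(F*(-42))*p(-2) = (-28/27*(-42))*(2*(-2)) = (392/9)*(-4) = -1568/9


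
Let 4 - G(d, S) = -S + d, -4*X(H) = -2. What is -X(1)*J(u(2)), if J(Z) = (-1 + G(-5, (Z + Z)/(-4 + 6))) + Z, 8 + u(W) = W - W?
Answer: 4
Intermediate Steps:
u(W) = -8 (u(W) = -8 + (W - W) = -8 + 0 = -8)
X(H) = 1/2 (X(H) = -1/4*(-2) = 1/2)
G(d, S) = 4 + S - d (G(d, S) = 4 - (-S + d) = 4 - (d - S) = 4 + (S - d) = 4 + S - d)
J(Z) = 8 + 2*Z (J(Z) = (-1 + (4 + (Z + Z)/(-4 + 6) - 1*(-5))) + Z = (-1 + (4 + (2*Z)/2 + 5)) + Z = (-1 + (4 + (2*Z)*(1/2) + 5)) + Z = (-1 + (4 + Z + 5)) + Z = (-1 + (9 + Z)) + Z = (8 + Z) + Z = 8 + 2*Z)
-X(1)*J(u(2)) = -(8 + 2*(-8))/2 = -(8 - 16)/2 = -(-8)/2 = -1*(-4) = 4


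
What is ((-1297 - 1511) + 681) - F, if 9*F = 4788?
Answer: -2659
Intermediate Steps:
F = 532 (F = (⅑)*4788 = 532)
((-1297 - 1511) + 681) - F = ((-1297 - 1511) + 681) - 1*532 = (-2808 + 681) - 532 = -2127 - 532 = -2659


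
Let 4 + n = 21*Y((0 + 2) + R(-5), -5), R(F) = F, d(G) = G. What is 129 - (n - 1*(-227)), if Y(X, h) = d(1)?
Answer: -115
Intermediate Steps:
Y(X, h) = 1
n = 17 (n = -4 + 21*1 = -4 + 21 = 17)
129 - (n - 1*(-227)) = 129 - (17 - 1*(-227)) = 129 - (17 + 227) = 129 - 1*244 = 129 - 244 = -115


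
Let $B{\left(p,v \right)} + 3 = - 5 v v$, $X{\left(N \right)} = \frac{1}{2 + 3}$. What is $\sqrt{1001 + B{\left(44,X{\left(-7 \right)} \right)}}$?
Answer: $\frac{\sqrt{24945}}{5} \approx 31.588$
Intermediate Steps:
$X{\left(N \right)} = \frac{1}{5}$
$B{\left(p,v \right)} = -3 - 5 v^{2}$ ($B{\left(p,v \right)} = -3 + - 5 v v = -3 - 5 v^{2}$)
$\sqrt{1001 + B{\left(44,X{\left(-7 \right)} \right)}} = \sqrt{1001 - \left(3 + \frac{5}{25}\right)} = \sqrt{1001 - \frac{16}{5}} = \sqrt{\frac{4989}{5}} = \frac{\sqrt{24945}}{5}$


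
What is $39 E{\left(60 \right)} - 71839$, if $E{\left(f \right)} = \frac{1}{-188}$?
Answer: $- \frac{13505771}{188} \approx -71839.0$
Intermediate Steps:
$E{\left(f \right)} = - \frac{1}{188}$
$39 E{\left(60 \right)} - 71839 = 39 \left(- \frac{1}{188}\right) - 71839 = - \frac{39}{188} - 71839 = - \frac{13505771}{188}$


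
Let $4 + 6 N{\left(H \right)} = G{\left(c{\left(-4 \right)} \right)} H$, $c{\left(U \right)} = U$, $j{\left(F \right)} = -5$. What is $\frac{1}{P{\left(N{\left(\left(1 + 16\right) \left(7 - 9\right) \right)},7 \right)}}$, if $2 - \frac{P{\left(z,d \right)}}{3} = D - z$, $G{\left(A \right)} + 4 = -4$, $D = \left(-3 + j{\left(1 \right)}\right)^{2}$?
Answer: $- \frac{1}{52} \approx -0.019231$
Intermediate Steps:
$D = 64$ ($D = \left(-3 - 5\right)^{2} = \left(-8\right)^{2} = 64$)
$G{\left(A \right)} = -8$ ($G{\left(A \right)} = -4 - 4 = -8$)
$N{\left(H \right)} = - \frac{2}{3} - \frac{4 H}{3}$ ($N{\left(H \right)} = - \frac{2}{3} + \frac{\left(-8\right) H}{6} = - \frac{2}{3} - \frac{4 H}{3}$)
$P{\left(z,d \right)} = -186 + 3 z$ ($P{\left(z,d \right)} = 6 - 3 \left(64 - z\right) = 6 + \left(-192 + 3 z\right) = -186 + 3 z$)
$\frac{1}{P{\left(N{\left(\left(1 + 16\right) \left(7 - 9\right) \right)},7 \right)}} = \frac{1}{-186 + 3 \left(- \frac{2}{3} - \frac{4 \left(1 + 16\right) \left(7 - 9\right)}{3}\right)} = \frac{1}{-186 + 3 \left(- \frac{2}{3} - \frac{4 \cdot 17 \left(-2\right)}{3}\right)} = \frac{1}{-186 + 3 \left(- \frac{2}{3} - - \frac{136}{3}\right)} = \frac{1}{-186 + 3 \left(- \frac{2}{3} + \frac{136}{3}\right)} = \frac{1}{-186 + 3 \cdot \frac{134}{3}} = \frac{1}{-186 + 134} = \frac{1}{-52} = - \frac{1}{52}$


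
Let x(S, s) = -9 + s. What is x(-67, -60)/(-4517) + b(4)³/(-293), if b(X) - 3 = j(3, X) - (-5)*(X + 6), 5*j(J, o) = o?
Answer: -87921370228/165435125 ≈ -531.46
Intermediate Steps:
j(J, o) = o/5
b(X) = 33 + 26*X/5 (b(X) = 3 + (X/5 - (-5)*(X + 6)) = 3 + (X/5 - (-5)*(6 + X)) = 3 + (X/5 - (-30 - 5*X)) = 3 + (X/5 + (30 + 5*X)) = 3 + (30 + 26*X/5) = 33 + 26*X/5)
x(-67, -60)/(-4517) + b(4)³/(-293) = (-9 - 60)/(-4517) + (33 + (26/5)*4)³/(-293) = -69*(-1/4517) + (33 + 104/5)³*(-1/293) = 69/4517 + (269/5)³*(-1/293) = 69/4517 + (19465109/125)*(-1/293) = 69/4517 - 19465109/36625 = -87921370228/165435125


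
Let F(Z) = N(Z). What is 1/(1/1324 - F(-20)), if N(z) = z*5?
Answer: 1324/132401 ≈ 0.0099999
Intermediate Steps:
N(z) = 5*z
F(Z) = 5*Z
1/(1/1324 - F(-20)) = 1/(1/1324 - 5*(-20)) = 1/(1/1324 - 1*(-100)) = 1/(1/1324 + 100) = 1/(132401/1324) = 1324/132401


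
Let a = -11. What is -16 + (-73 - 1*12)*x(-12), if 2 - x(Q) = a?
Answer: -1121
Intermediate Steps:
x(Q) = 13 (x(Q) = 2 - 1*(-11) = 2 + 11 = 13)
-16 + (-73 - 1*12)*x(-12) = -16 + (-73 - 1*12)*13 = -16 + (-73 - 12)*13 = -16 - 85*13 = -16 - 1105 = -1121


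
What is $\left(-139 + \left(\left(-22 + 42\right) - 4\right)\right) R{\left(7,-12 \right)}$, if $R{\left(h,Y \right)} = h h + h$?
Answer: $-6888$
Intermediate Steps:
$R{\left(h,Y \right)} = h + h^{2}$ ($R{\left(h,Y \right)} = h^{2} + h = h + h^{2}$)
$\left(-139 + \left(\left(-22 + 42\right) - 4\right)\right) R{\left(7,-12 \right)} = \left(-139 + \left(\left(-22 + 42\right) - 4\right)\right) 7 \left(1 + 7\right) = \left(-139 + \left(20 - 4\right)\right) 7 \cdot 8 = \left(-139 + 16\right) 56 = \left(-123\right) 56 = -6888$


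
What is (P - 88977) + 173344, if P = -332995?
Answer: -248628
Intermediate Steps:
(P - 88977) + 173344 = (-332995 - 88977) + 173344 = -421972 + 173344 = -248628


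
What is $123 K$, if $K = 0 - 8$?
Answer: $-984$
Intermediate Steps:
$K = -8$
$123 K = 123 \left(-8\right) = -984$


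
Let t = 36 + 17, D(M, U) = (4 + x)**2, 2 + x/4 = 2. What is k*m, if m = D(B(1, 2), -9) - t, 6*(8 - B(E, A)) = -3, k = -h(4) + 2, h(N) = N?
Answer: 74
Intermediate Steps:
x = 0 (x = -8 + 4*2 = -8 + 8 = 0)
k = -2 (k = -1*4 + 2 = -4 + 2 = -2)
B(E, A) = 17/2 (B(E, A) = 8 - 1/6*(-3) = 8 + 1/2 = 17/2)
D(M, U) = 16 (D(M, U) = (4 + 0)**2 = 4**2 = 16)
t = 53
m = -37 (m = 16 - 1*53 = 16 - 53 = -37)
k*m = -2*(-37) = 74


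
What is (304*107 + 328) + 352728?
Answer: 385584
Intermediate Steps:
(304*107 + 328) + 352728 = (32528 + 328) + 352728 = 32856 + 352728 = 385584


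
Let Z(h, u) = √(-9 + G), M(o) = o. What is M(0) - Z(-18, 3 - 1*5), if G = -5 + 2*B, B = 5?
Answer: -2*I ≈ -2.0*I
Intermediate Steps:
G = 5 (G = -5 + 2*5 = -5 + 10 = 5)
Z(h, u) = 2*I (Z(h, u) = √(-9 + 5) = √(-4) = 2*I)
M(0) - Z(-18, 3 - 1*5) = 0 - 2*I = -2*I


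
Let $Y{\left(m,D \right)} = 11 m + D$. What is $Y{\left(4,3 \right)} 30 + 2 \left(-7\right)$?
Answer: $1396$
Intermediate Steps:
$Y{\left(m,D \right)} = D + 11 m$
$Y{\left(4,3 \right)} 30 + 2 \left(-7\right) = \left(3 + 11 \cdot 4\right) 30 + 2 \left(-7\right) = \left(3 + 44\right) 30 - 14 = 47 \cdot 30 - 14 = 1410 - 14 = 1396$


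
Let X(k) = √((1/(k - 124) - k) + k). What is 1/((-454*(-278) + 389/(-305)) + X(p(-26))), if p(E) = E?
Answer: 70444515930/8890853398932367 - 18605*I*√6/8890853398932367 ≈ 7.9233e-6 - 5.1258e-12*I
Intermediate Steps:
X(k) = √(1/(-124 + k)) (X(k) = √((1/(-124 + k) - k) + k) = √(1/(-124 + k)))
1/((-454*(-278) + 389/(-305)) + X(p(-26))) = 1/((-454*(-278) + 389/(-305)) + √(1/(-124 - 26))) = 1/((126212 + 389*(-1/305)) + √(1/(-150))) = 1/((126212 - 389/305) + √(-1/150)) = 1/(38494271/305 + I*√6/30)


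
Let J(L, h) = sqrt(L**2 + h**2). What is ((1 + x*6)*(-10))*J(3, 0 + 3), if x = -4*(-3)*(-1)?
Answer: 2130*sqrt(2) ≈ 3012.3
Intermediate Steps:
x = -12 (x = 12*(-1) = -12)
((1 + x*6)*(-10))*J(3, 0 + 3) = ((1 - 12*6)*(-10))*sqrt(3**2 + (0 + 3)**2) = ((1 - 72)*(-10))*sqrt(9 + 3**2) = (-71*(-10))*sqrt(9 + 9) = 710*sqrt(18) = 710*(3*sqrt(2)) = 2130*sqrt(2)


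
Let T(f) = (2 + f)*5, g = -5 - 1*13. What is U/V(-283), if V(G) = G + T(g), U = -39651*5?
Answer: 66085/121 ≈ 546.16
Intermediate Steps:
g = -18 (g = -5 - 13 = -18)
T(f) = 10 + 5*f
U = -198255
V(G) = -80 + G (V(G) = G + (10 + 5*(-18)) = G + (10 - 90) = G - 80 = -80 + G)
U/V(-283) = -198255/(-80 - 283) = -198255/(-363) = -198255*(-1/363) = 66085/121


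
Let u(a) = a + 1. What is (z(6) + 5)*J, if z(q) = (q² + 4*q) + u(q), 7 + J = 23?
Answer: 1152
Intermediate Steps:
J = 16 (J = -7 + 23 = 16)
u(a) = 1 + a
z(q) = 1 + q² + 5*q (z(q) = (q² + 4*q) + (1 + q) = 1 + q² + 5*q)
(z(6) + 5)*J = ((1 + 6² + 5*6) + 5)*16 = ((1 + 36 + 30) + 5)*16 = (67 + 5)*16 = 72*16 = 1152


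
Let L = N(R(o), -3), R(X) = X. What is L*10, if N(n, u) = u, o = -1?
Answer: -30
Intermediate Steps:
L = -3
L*10 = -3*10 = -30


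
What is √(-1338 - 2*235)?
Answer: 4*I*√113 ≈ 42.521*I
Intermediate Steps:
√(-1338 - 2*235) = √(-1338 - 470) = √(-1808) = 4*I*√113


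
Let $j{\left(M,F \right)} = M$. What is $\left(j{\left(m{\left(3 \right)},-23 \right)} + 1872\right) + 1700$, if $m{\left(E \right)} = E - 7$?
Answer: $3568$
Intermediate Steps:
$m{\left(E \right)} = -7 + E$
$\left(j{\left(m{\left(3 \right)},-23 \right)} + 1872\right) + 1700 = \left(\left(-7 + 3\right) + 1872\right) + 1700 = \left(-4 + 1872\right) + 1700 = 1868 + 1700 = 3568$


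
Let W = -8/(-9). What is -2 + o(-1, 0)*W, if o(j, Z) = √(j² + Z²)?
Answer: -10/9 ≈ -1.1111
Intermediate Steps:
W = 8/9 (W = -8*(-⅑) = 8/9 ≈ 0.88889)
o(j, Z) = √(Z² + j²)
-2 + o(-1, 0)*W = -2 + √(0² + (-1)²)*(8/9) = -2 + √(0 + 1)*(8/9) = -2 + √1*(8/9) = -2 + 1*(8/9) = -2 + 8/9 = -10/9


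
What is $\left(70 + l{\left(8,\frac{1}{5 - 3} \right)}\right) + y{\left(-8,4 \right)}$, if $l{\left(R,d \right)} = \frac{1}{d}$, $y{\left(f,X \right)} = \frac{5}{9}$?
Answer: $\frac{653}{9} \approx 72.556$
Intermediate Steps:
$y{\left(f,X \right)} = \frac{5}{9}$ ($y{\left(f,X \right)} = 5 \cdot \frac{1}{9} = \frac{5}{9}$)
$\left(70 + l{\left(8,\frac{1}{5 - 3} \right)}\right) + y{\left(-8,4 \right)} = \left(70 + \frac{1}{\frac{1}{5 - 3}}\right) + \frac{5}{9} = \left(70 + \frac{1}{\frac{1}{2}}\right) + \frac{5}{9} = \left(70 + 2\right) + \frac{5}{9} = 72 + \frac{5}{9} = \frac{653}{9}$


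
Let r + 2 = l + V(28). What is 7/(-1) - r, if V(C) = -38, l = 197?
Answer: -164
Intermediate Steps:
r = 157 (r = -2 + (197 - 38) = -2 + 159 = 157)
7/(-1) - r = 7/(-1) - 1*157 = 7*(-1) - 157 = -7 - 157 = -164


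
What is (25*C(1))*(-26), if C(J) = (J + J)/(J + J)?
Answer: -650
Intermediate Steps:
C(J) = 1 (C(J) = (2*J)/((2*J)) = (2*J)*(1/(2*J)) = 1)
(25*C(1))*(-26) = (25*1)*(-26) = 25*(-26) = -650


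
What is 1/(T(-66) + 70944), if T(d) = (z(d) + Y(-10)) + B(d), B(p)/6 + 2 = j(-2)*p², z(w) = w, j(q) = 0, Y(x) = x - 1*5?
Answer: 1/70851 ≈ 1.4114e-5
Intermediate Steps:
Y(x) = -5 + x (Y(x) = x - 5 = -5 + x)
B(p) = -12 (B(p) = -12 + 6*(0*p²) = -12 + 6*0 = -12 + 0 = -12)
T(d) = -27 + d (T(d) = (d + (-5 - 10)) - 12 = (d - 15) - 12 = (-15 + d) - 12 = -27 + d)
1/(T(-66) + 70944) = 1/((-27 - 66) + 70944) = 1/(-93 + 70944) = 1/70851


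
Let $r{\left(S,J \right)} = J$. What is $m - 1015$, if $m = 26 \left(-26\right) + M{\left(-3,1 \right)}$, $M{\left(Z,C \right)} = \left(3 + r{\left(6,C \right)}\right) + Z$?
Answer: $-1690$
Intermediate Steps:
$M{\left(Z,C \right)} = 3 + C + Z$ ($M{\left(Z,C \right)} = \left(3 + C\right) + Z = 3 + C + Z$)
$m = -675$ ($m = 26 \left(-26\right) + \left(3 + 1 - 3\right) = -676 + 1 = -675$)
$m - 1015 = -675 - 1015 = -1690$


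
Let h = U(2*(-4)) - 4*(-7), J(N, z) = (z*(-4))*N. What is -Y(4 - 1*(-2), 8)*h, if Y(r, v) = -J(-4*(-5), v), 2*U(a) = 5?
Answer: -19520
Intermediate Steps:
U(a) = 5/2 (U(a) = (½)*5 = 5/2)
J(N, z) = -4*N*z (J(N, z) = (-4*z)*N = -4*N*z)
Y(r, v) = 80*v (Y(r, v) = -(-4)*(-4*(-5))*v = -(-4)*20*v = -(-80)*v = 80*v)
h = 61/2 (h = 5/2 - 4*(-7) = 5/2 + 28 = 61/2 ≈ 30.500)
-Y(4 - 1*(-2), 8)*h = -80*8*61/2 = -640*61/2 = -1*19520 = -19520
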